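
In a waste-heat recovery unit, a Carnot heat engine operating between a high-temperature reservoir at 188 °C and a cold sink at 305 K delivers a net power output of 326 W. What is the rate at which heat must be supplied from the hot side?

T_H = 188 °C → 188 + 273.15 = 461.15 K.
The Carnot efficiency is η = 1 − T_C/T_H = 1 − 305.00/461.15 = 0.3386.
Q_H = W/η = 326/0.3386 = 962.8 W.

Q̇_H ≈ 962.8 W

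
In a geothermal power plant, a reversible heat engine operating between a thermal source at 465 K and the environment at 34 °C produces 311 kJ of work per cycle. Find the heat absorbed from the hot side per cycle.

T_C = 34 °C → 34 + 273.15 = 307.15 K.
η_rev = 1 − T_C/T_H = 1 − 307.15/465.00 = 0.3395.
Q_H = W/η = 311/0.3395 = 916.2 kJ.

Q_H ≈ 916.2 kJ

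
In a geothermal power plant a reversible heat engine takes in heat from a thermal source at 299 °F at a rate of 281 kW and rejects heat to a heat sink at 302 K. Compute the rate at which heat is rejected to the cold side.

T_H = 299 °F → (299 − 32) × 5/9 = 148.33 °C = 421.48 K.
Carnot efficiency: η = 1 − T_C/T_H = 1 − 302.00/421.48 = 0.2835.
For a reversible cycle Q_C/Q_H = T_C/T_H, so Q_C = 281 × 302.00/421.48 = 201 kW.

Q̇_C ≈ 201 kW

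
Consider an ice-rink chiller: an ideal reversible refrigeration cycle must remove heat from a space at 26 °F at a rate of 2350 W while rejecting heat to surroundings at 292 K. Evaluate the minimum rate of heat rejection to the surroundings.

T_C = 26 °F → (26 − 32) × 5/9 = -3.33 °C = 269.82 K.
For a reversible cycle Q_H/Q_C = T_H/T_C, so Q_H = Q_C·T_H/T_C = 2350 × 292.00/269.82 = 2540 W.

Q̇_H ≈ 2540 W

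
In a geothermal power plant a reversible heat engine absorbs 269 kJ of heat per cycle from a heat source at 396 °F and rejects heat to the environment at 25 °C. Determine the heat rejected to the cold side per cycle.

T_H = 396 °F → (396 − 32) × 5/9 = 202.22 °C = 475.37 K.
T_C = 25 °C → 25 + 273.15 = 298.15 K.
η_rev = 1 − T_C/T_H = 1 − 298.15/475.37 = 0.3728.
For a reversible cycle Q_C/Q_H = T_C/T_H, so Q_C = 269 × 298.15/475.37 = 168.7 kJ.

Q_C ≈ 168.7 kJ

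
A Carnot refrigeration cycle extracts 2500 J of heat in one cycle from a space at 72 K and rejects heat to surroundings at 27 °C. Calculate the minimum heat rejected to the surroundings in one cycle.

T_H = 27 °C → 27 + 273.15 = 300.15 K.
For a reversible cycle Q_H/Q_C = T_H/T_C, so Q_H = Q_C·T_H/T_C = 2500 × 300.15/72.00 = 10400 J.

Q_H ≈ 10400 J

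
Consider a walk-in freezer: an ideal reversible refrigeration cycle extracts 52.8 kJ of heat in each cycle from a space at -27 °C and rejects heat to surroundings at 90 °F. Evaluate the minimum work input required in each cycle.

W_in ≈ 12.7 kJ

T_H = 90 °F → (90 − 32) × 5/9 = 32.22 °C = 305.37 K.
T_C = -27 °C → -27 + 273.15 = 246.15 K.
COP_R = T_C/(T_H − T_C) = 246.15/59.22 = 4.1564.
W = Q_C/COP_R = 52.8/4.1564 = 12.7 kJ.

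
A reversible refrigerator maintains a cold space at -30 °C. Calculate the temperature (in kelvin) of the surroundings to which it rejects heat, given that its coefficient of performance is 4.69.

T_H ≈ 295 K

T_C = -30 °C → -30 + 273.15 = 243.15 K.
COP_R = T_C/(T_H − T_C) ⇒ T_H = T_C·(1 + 1/COP_R) = 243.15 × (1 + 1/4.69) = 295 K.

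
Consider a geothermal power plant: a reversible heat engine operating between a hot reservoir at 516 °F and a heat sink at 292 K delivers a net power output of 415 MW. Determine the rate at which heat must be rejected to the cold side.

T_H = 516 °F → (516 − 32) × 5/9 = 268.89 °C = 542.04 K.
The Carnot efficiency is η = 1 − T_C/T_H = 1 − 292.00/542.04 = 0.4613.
Since Q_C/Q_H = T_C/T_H and Q_H = W/η, Q_C = W·T_C/(T_H − T_C) = 415 × 292.00/250.04 = 484.6 MW.

Q̇_C ≈ 484.6 MW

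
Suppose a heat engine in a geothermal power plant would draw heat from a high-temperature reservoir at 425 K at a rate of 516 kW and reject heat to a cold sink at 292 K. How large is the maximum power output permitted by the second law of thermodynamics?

Ẇ_max ≈ 161 kW

By the Carnot theorem, η_max = 1 − T_C/T_H = 1 − 292.00/425.00 = 0.3129.
W_max = η_max · Q_H = 0.3129 × 516 = 161 kW.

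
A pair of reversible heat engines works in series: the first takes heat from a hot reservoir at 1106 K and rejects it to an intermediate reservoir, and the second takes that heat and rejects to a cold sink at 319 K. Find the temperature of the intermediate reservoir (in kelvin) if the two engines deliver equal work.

For reversible stages Q_m = Q_H·(T_m/T_H). Setting W₁ = Q_H(1 − T_m/T_H) equal to W₂ = Q_m(1 − T_C/T_m) = Q_H·(T_m − T_C)/T_H gives T_H − T_m = T_m − T_C, so T_m = (T_H + T_C)/2 = (1106.00 + 319.00)/2 = 712 K.

T_m ≈ 712 K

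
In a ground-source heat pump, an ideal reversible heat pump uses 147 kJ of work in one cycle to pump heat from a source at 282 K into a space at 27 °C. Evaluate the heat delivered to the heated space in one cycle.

T_H = 27 °C → 27 + 273.15 = 300.15 K.
COP_HP = T_H/(T_H − T_C) = 300.15/18.15 = 16.5372.
Q_H = COP_HP · W = 16.5372 × 147 = 2430 kJ.

Q_H ≈ 2430 kJ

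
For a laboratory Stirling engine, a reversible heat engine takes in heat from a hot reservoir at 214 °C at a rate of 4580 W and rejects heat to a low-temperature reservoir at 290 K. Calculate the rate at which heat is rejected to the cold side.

Q̇_C ≈ 2726 W

T_H = 214 °C → 214 + 273.15 = 487.15 K.
For a reversible engine, η = 1 − T_C/T_H = 1 − 290.00/487.15 = 0.4047.
For a reversible cycle Q_C/Q_H = T_C/T_H, so Q_C = 4580 × 290.00/487.15 = 2726 W.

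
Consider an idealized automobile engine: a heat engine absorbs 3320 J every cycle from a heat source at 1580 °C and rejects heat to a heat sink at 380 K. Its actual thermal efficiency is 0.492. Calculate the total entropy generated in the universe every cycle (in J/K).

T_H = 1580 °C → 1580 + 273.15 = 1853.15 K.
W = η·Q_H = 0.492 × 3320 = 1633 J, so Q_C = Q_H − W = 1687 J.
Reservoir entropy changes: ΔS_H = −Q_H/T_H = −3320/1853.15 = -1.792 J/K and ΔS_C = +Q_C/T_C = 1687/380.00 = 4.438 J/K.
ΔS_univ = −Q_H/T_H + Q_C/T_C = 2.65 J/K (> 0, since η = 0.492 < η_Carnot = 0.795).

ΔS_univ ≈ 2.65 J/K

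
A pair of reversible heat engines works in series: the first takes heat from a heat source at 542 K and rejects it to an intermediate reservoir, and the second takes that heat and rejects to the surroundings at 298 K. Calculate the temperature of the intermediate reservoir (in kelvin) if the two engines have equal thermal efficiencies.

Equal efficiencies require 1 − T_m/T_H = 1 − T_C/T_m, i.e. T_m/T_H = T_C/T_m, so T_m = √(T_H·T_C) = √(542.00 × 298.00) = 402 K.

T_m ≈ 402 K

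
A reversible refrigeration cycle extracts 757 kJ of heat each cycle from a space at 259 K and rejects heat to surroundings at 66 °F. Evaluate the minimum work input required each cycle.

W_in ≈ 96.6 kJ

T_H = 66 °F → (66 − 32) × 5/9 = 18.89 °C = 292.04 K.
The reversible coefficient of performance is COP_R = T_C/(T_H − T_C) = 259.00/33.04 = 7.8392.
W = Q_C/COP_R = 757/7.8392 = 96.6 kJ.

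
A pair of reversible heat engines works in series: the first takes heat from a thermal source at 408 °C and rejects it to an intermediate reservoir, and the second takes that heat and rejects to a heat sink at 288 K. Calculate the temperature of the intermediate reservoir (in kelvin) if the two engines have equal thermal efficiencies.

T_m ≈ 443 K

T_H = 408 °C → 408 + 273.15 = 681.15 K.
Equal efficiencies require 1 − T_m/T_H = 1 − T_C/T_m, i.e. T_m/T_H = T_C/T_m, so T_m = √(T_H·T_C) = √(681.15 × 288.00) = 443 K.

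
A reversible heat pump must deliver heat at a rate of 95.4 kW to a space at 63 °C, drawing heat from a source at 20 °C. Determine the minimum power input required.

T_H = 63 °C → 63 + 273.15 = 336.15 K.
T_C = 20 °C → 20 + 273.15 = 293.15 K.
For a reversible heat pump, COP_HP = T_H/(T_H − T_C) = 336.15/43.00 = 7.8174.
W = Q_H/COP_HP = 95.4/7.8174 = 12.2 kW.

Ẇ_in ≈ 12.2 kW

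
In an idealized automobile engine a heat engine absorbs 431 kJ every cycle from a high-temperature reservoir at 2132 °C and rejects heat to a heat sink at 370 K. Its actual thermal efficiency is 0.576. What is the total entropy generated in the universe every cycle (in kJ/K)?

ΔS_univ ≈ 0.315 kJ/K

T_H = 2132 °C → 2132 + 273.15 = 2405.15 K.
W = η·Q_H = 0.576 × 431 = 248.3 kJ, so Q_C = Q_H − W = 182.7 kJ.
The hot reservoir loses entropy Q_H/T_H = 431/2405.15 = 0.1792 kJ/K; the cold reservoir gains Q_C/T_C = 182.7/370.00 = 0.4939 kJ/K.
ΔS_univ = −Q_H/T_H + Q_C/T_C = 0.315 kJ/K (> 0, since η = 0.576 < η_Carnot = 0.846).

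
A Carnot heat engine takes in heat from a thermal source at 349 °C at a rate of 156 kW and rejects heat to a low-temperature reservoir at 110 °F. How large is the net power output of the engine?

Ẇ ≈ 76.6 kW

T_H = 349 °C → 349 + 273.15 = 622.15 K.
T_C = 110 °F → (110 − 32) × 5/9 = 43.33 °C = 316.48 K.
η_rev = 1 − T_C/T_H = 1 − 316.48/622.15 = 0.4913.
W = η·Q_H = 0.4913 × 156 = 76.6 kW.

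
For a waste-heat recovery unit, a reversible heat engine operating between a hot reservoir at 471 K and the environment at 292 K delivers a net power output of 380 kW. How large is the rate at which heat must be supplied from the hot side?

Since the cycle is reversible, η = 1 − T_C/T_H = 1 − 292.00/471.00 = 0.3800.
Q_H = W/η = 380/0.3800 = 1000 kW.

Q̇_H ≈ 1000 kW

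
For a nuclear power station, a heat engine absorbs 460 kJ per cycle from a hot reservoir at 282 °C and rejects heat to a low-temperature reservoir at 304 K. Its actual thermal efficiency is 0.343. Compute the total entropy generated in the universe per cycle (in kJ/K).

ΔS_univ ≈ 0.166 kJ/K

T_H = 282 °C → 282 + 273.15 = 555.15 K.
W = η·Q_H = 0.343 × 460 = 157.8 kJ, so Q_C = Q_H − W = 302.2 kJ.
The hot reservoir loses entropy Q_H/T_H = 460/555.15 = 0.8286 kJ/K; the cold reservoir gains Q_C/T_C = 302.2/304.00 = 0.9941 kJ/K.
ΔS_univ = −Q_H/T_H + Q_C/T_C = 0.166 kJ/K (> 0, since η = 0.343 < η_Carnot = 0.452).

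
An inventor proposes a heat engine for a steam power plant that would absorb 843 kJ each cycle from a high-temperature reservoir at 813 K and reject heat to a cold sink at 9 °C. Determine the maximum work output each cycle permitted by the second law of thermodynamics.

W_max ≈ 550.4 kJ

T_C = 9 °C → 9 + 273.15 = 282.15 K.
The upper bound on efficiency is η_max = 1 − T_C/T_H = 1 − 282.15/813.00 = 0.6530.
W_max = η_max · Q_H = 0.6530 × 843 = 550.4 kJ.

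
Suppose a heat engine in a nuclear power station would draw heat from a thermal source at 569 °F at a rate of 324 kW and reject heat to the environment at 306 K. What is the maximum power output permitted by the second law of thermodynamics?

Ẇ_max ≈ 151 kW

T_H = 569 °F → (569 − 32) × 5/9 = 298.33 °C = 571.48 K.
The second-law ceiling is the Carnot efficiency, η_max = 1 − T_C/T_H = 1 − 306.00/571.48 = 0.4646.
W_max = η_max · Q_H = 0.4646 × 324 = 151 kW.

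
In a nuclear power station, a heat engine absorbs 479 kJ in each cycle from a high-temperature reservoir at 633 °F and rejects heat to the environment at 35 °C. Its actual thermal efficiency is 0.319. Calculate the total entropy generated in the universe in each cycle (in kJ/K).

ΔS_univ ≈ 0.269 kJ/K

T_H = 633 °F → (633 − 32) × 5/9 = 333.89 °C = 607.04 K.
T_C = 35 °C → 35 + 273.15 = 308.15 K.
W = η·Q_H = 0.319 × 479 = 152.8 kJ, so Q_C = Q_H − W = 326.2 kJ.
Entropy balance on the reservoirs: −Q_H/T_H = -0.7891 kJ/K, +Q_C/T_C = 1.059 kJ/K.
ΔS_univ = −Q_H/T_H + Q_C/T_C = 0.269 kJ/K (> 0, since η = 0.319 < η_Carnot = 0.492).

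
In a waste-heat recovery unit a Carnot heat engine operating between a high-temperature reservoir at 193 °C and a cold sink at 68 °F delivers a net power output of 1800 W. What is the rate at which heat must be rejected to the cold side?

Q̇_C ≈ 3050 W

T_H = 193 °C → 193 + 273.15 = 466.15 K.
T_C = 68 °F → (68 − 32) × 5/9 = 20.00 °C = 293.15 K.
Since the cycle is reversible, η = 1 − T_C/T_H = 1 − 293.15/466.15 = 0.3711.
Since Q_C/Q_H = T_C/T_H and Q_H = W/η, Q_C = W·T_C/(T_H − T_C) = 1800 × 293.15/173.00 = 3050 W.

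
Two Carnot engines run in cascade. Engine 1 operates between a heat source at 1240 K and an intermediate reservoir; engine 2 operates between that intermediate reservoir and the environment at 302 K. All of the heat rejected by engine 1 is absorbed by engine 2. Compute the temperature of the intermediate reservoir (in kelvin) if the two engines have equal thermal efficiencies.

T_m ≈ 612 K

Equal efficiencies require 1 − T_m/T_H = 1 − T_C/T_m, i.e. T_m/T_H = T_C/T_m, so T_m = √(T_H·T_C) = √(1240.00 × 302.00) = 612 K.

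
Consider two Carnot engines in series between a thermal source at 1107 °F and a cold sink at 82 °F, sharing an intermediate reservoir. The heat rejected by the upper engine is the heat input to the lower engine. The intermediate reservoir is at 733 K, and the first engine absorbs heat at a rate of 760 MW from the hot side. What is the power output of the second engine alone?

Ẇ₂ ≈ 377 MW

T_H = 1107 °F → (1107 − 32) × 5/9 = 597.22 °C = 870.37 K.
T_C = 82 °F → (82 − 32) × 5/9 = 27.78 °C = 300.93 K.
Heat entering the second stage: Q_m = Q_H·(T_m/T_H) = 760 × 733.00/870.37 = 640 MW.
Second-stage efficiency η₂ = 1 − T_C/T_m = 1 − 300.93/733.00 = 0.5895, so W₂ = η₂·Q_m = 377 MW.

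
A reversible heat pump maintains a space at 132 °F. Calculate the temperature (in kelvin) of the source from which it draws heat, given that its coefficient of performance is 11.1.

T_C ≈ 299 K

T_H = 132 °F → (132 − 32) × 5/9 = 55.56 °C = 328.71 K.
COP_HP = T_H/(T_H − T_C) ⇒ T_C = T_H·(COP_HP − 1)/COP_HP = 328.71 × (11.1 − 1)/11.1 = 299 K.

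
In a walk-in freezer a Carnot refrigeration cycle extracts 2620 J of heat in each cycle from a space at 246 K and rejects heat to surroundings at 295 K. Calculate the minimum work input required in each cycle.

Carnot COP: COP_R = T_C/(T_H − T_C) = 246.00/49.00 = 5.0204.
W = Q_C/COP_R = 2620/5.0204 = 522 J.

W_in ≈ 522 J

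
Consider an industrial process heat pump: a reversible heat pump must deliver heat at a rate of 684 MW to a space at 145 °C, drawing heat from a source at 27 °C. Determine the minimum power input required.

T_H = 145 °C → 145 + 273.15 = 418.15 K.
T_C = 27 °C → 27 + 273.15 = 300.15 K.
For a reversible heat pump, COP_HP = T_H/(T_H − T_C) = 418.15/118.00 = 3.5436.
W = Q_H/COP_HP = 684/3.5436 = 193 MW.

Ẇ_in ≈ 193 MW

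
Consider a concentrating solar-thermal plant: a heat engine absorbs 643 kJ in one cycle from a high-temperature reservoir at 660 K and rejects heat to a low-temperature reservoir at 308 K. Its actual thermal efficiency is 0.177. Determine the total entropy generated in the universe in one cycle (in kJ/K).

W = η·Q_H = 0.177 × 643 = 113.8 kJ, so Q_C = Q_H − W = 529.2 kJ.
Entropy balance on the reservoirs: −Q_H/T_H = -0.9742 kJ/K, +Q_C/T_C = 1.718 kJ/K.
ΔS_univ = −Q_H/T_H + Q_C/T_C = 0.744 kJ/K (> 0, since η = 0.177 < η_Carnot = 0.533).

ΔS_univ ≈ 0.744 kJ/K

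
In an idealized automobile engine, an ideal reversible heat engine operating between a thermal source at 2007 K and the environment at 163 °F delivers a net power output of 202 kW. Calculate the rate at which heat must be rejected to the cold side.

Q̇_C ≈ 42.1 kW

T_C = 163 °F → (163 − 32) × 5/9 = 72.78 °C = 345.93 K.
η_rev = 1 − T_C/T_H = 1 − 345.93/2007.00 = 0.8276.
Since Q_C/Q_H = T_C/T_H and Q_H = W/η, Q_C = W·T_C/(T_H − T_C) = 202 × 345.93/1661.07 = 42.1 kW.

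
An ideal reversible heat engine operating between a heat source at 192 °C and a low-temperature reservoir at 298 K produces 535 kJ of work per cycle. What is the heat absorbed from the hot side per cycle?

T_H = 192 °C → 192 + 273.15 = 465.15 K.
For a reversible engine, η = 1 − T_C/T_H = 1 − 298.00/465.15 = 0.3593.
Q_H = W/η = 535/0.3593 = 1489 kJ.

Q_H ≈ 1489 kJ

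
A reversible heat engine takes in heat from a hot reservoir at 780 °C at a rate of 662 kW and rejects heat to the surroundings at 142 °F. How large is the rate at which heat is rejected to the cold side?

T_H = 780 °C → 780 + 273.15 = 1053.15 K.
T_C = 142 °F → (142 − 32) × 5/9 = 61.11 °C = 334.26 K.
η_rev = 1 − T_C/T_H = 1 − 334.26/1053.15 = 0.6826.
For a reversible cycle Q_C/Q_H = T_C/T_H, so Q_C = 662 × 334.26/1053.15 = 210 kW.

Q̇_C ≈ 210 kW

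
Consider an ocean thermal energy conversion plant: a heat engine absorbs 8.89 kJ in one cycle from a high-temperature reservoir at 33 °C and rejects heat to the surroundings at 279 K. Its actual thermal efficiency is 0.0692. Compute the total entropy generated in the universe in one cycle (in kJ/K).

T_H = 33 °C → 33 + 273.15 = 306.15 K.
W = η·Q_H = 0.0692 × 8.89 = 0.6152 kJ, so Q_C = Q_H − W = 8.275 kJ.
Entropy balance on the reservoirs: −Q_H/T_H = -0.02904 kJ/K, +Q_C/T_C = 0.02966 kJ/K.
ΔS_univ = −Q_H/T_H + Q_C/T_C = 6.21e-04 kJ/K (> 0, since η = 0.0692 < η_Carnot = 0.089).

ΔS_univ ≈ 6.21e-04 kJ/K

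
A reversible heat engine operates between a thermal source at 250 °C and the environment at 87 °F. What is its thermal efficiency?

η ≈ 0.4195

T_H = 250 °C → 250 + 273.15 = 523.15 K.
T_C = 87 °F → (87 − 32) × 5/9 = 30.56 °C = 303.71 K.
η_rev = 1 − T_C/T_H = 1 − 303.71/523.15 = 0.4195.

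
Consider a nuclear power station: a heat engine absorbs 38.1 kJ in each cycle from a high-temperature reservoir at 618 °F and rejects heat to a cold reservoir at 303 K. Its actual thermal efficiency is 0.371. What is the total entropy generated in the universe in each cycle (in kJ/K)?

T_H = 618 °F → (618 − 32) × 5/9 = 325.56 °C = 598.71 K.
W = η·Q_H = 0.371 × 38.1 = 14.14 kJ, so Q_C = Q_H − W = 23.96 kJ.
The hot reservoir loses entropy Q_H/T_H = 38.1/598.71 = 0.06364 kJ/K; the cold reservoir gains Q_C/T_C = 23.96/303.00 = 0.07909 kJ/K.
ΔS_univ = −Q_H/T_H + Q_C/T_C = 0.0155 kJ/K (> 0, since η = 0.371 < η_Carnot = 0.494).

ΔS_univ ≈ 0.0155 kJ/K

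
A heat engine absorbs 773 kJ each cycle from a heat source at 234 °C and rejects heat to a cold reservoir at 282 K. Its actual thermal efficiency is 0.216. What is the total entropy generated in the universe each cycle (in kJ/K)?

T_H = 234 °C → 234 + 273.15 = 507.15 K.
W = η·Q_H = 0.216 × 773 = 167.0 kJ, so Q_C = Q_H − W = 606.0 kJ.
Reservoir entropy changes: ΔS_H = −Q_H/T_H = −773/507.15 = -1.524 kJ/K and ΔS_C = +Q_C/T_C = 606.0/282.00 = 2.149 kJ/K.
ΔS_univ = −Q_H/T_H + Q_C/T_C = 0.625 kJ/K (> 0, since η = 0.216 < η_Carnot = 0.444).

ΔS_univ ≈ 0.625 kJ/K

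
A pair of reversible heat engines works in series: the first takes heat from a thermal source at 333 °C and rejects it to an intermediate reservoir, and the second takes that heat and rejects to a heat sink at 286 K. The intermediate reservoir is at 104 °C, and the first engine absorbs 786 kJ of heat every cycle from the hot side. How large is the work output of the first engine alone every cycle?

T_H = 333 °C → 333 + 273.15 = 606.15 K.
T_m = 104 °C → 104 + 273.15 = 377.15 K.
First-stage efficiency η₁ = 1 − T_m/T_H = 1 − 377.15/606.15 = 0.3778.
W₁ = η₁·Q_H = 0.3778 × 786 = 297 kJ.

W₁ ≈ 297 kJ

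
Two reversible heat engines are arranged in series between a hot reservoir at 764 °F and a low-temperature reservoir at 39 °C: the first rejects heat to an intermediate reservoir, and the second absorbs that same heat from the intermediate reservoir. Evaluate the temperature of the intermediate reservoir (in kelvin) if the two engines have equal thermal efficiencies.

T_m ≈ 461 K

T_H = 764 °F → (764 − 32) × 5/9 = 406.67 °C = 679.82 K.
T_C = 39 °C → 39 + 273.15 = 312.15 K.
Equal efficiencies require 1 − T_m/T_H = 1 − T_C/T_m, i.e. T_m/T_H = T_C/T_m, so T_m = √(T_H·T_C) = √(679.82 × 312.15) = 461 K.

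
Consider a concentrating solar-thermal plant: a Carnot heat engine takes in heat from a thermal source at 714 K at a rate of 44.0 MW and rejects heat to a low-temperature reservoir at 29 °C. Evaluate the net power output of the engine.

T_C = 29 °C → 29 + 273.15 = 302.15 K.
Since the cycle is reversible, η = 1 − T_C/T_H = 1 − 302.15/714.00 = 0.5768.
W = η·Q_H = 0.5768 × 44.0 = 25.4 MW.

Ẇ ≈ 25.4 MW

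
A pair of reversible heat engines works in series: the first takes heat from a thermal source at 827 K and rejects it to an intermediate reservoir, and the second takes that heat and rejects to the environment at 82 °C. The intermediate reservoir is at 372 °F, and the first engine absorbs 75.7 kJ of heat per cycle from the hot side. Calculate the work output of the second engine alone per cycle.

T_C = 82 °C → 82 + 273.15 = 355.15 K.
T_m = 372 °F → (372 − 32) × 5/9 = 188.89 °C = 462.04 K.
Heat entering the second stage: Q_m = Q_H·(T_m/T_H) = 75.7 × 462.04/827.00 = 42.3 kJ.
Second-stage efficiency η₂ = 1 − T_C/T_m = 1 − 355.15/462.04 = 0.2313, so W₂ = η₂·Q_m = 9.78 kJ.

W₂ ≈ 9.78 kJ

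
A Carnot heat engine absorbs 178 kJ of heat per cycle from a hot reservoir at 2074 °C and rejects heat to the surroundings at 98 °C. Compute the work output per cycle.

W ≈ 149.9 kJ

T_H = 2074 °C → 2074 + 273.15 = 2347.15 K.
T_C = 98 °C → 98 + 273.15 = 371.15 K.
η_rev = 1 − T_C/T_H = 1 − 371.15/2347.15 = 0.8419.
W = η·Q_H = 0.8419 × 178 = 149.9 kJ.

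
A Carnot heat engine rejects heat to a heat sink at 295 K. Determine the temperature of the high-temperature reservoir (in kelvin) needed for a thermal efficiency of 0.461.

From η = 1 − T_C/T_H, solving for T_H gives T_H = T_C/(1 − η) = 295.00/(1 − 0.461) = 547 K.

T_H ≈ 547 K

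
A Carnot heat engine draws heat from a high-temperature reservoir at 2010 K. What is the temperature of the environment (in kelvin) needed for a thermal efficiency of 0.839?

From η = 1 − T_C/T_H, T_C = T_H·(1 − η) = 2010.00 × (1 − 0.839) = 324 K.

T_C ≈ 324 K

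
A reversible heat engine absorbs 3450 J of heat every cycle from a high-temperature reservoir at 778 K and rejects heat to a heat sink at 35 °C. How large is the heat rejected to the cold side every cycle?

T_C = 35 °C → 35 + 273.15 = 308.15 K.
Since the cycle is reversible, η = 1 − T_C/T_H = 1 − 308.15/778.00 = 0.6039.
For a reversible cycle Q_C/Q_H = T_C/T_H, so Q_C = 3450 × 308.15/778.00 = 1370 J.

Q_C ≈ 1370 J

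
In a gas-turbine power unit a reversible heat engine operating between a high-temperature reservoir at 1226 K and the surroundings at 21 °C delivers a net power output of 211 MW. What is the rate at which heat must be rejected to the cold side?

Q̇_C ≈ 66.60 MW

T_C = 21 °C → 21 + 273.15 = 294.15 K.
η_rev = 1 − T_C/T_H = 1 − 294.15/1226.00 = 0.7601.
Since Q_C/Q_H = T_C/T_H and Q_H = W/η, Q_C = W·T_C/(T_H − T_C) = 211 × 294.15/931.85 = 66.60 MW.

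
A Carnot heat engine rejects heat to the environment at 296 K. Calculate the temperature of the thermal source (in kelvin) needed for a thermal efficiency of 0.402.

T_H ≈ 495 K

From η = 1 − T_C/T_H, solving for T_H gives T_H = T_C/(1 − η) = 296.00/(1 − 0.402) = 495 K.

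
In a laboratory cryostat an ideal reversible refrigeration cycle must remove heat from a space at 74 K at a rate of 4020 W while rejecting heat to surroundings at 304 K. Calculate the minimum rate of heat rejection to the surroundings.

For a reversible cycle Q_H/Q_C = T_H/T_C, so Q_H = Q_C·T_H/T_C = 4020 × 304.00/74.00 = 16500 W.

Q̇_H ≈ 16500 W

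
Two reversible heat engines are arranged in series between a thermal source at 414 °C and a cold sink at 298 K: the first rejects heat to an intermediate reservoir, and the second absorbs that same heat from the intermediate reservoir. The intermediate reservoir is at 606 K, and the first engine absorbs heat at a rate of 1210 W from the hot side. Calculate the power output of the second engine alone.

T_H = 414 °C → 414 + 273.15 = 687.15 K.
Heat entering the second stage: Q_m = Q_H·(T_m/T_H) = 1210 × 606.00/687.15 = 1067 W.
Second-stage efficiency η₂ = 1 − T_C/T_m = 1 − 298.00/606.00 = 0.5083, so W₂ = η₂·Q_m = 542.4 W.

Ẇ₂ ≈ 542.4 W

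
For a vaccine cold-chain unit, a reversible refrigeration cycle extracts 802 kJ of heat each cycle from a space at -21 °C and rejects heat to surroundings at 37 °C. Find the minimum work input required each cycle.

W_in ≈ 184 kJ

T_H = 37 °C → 37 + 273.15 = 310.15 K.
T_C = -21 °C → -21 + 273.15 = 252.15 K.
COP_R = T_C/(T_H − T_C) = 252.15/58.00 = 4.3474.
W = Q_C/COP_R = 802/4.3474 = 184 kJ.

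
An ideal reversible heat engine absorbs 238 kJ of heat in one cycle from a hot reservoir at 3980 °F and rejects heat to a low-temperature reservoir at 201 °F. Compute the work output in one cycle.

T_H = 3980 °F → (3980 − 32) × 5/9 = 2193.33 °C = 2466.48 K.
T_C = 201 °F → (201 − 32) × 5/9 = 93.89 °C = 367.04 K.
η_rev = 1 − T_C/T_H = 1 − 367.04/2466.48 = 0.8512.
W = η·Q_H = 0.8512 × 238 = 203 kJ.

W ≈ 203 kJ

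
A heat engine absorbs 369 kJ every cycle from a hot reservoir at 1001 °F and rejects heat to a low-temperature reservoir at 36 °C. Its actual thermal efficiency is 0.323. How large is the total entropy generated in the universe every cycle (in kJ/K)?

T_H = 1001 °F → (1001 − 32) × 5/9 = 538.33 °C = 811.48 K.
T_C = 36 °C → 36 + 273.15 = 309.15 K.
W = η·Q_H = 0.323 × 369 = 119.2 kJ, so Q_C = Q_H − W = 249.8 kJ.
Reservoir entropy changes: ΔS_H = −Q_H/T_H = −369/811.48 = -0.4547 kJ/K and ΔS_C = +Q_C/T_C = 249.8/309.15 = 0.8081 kJ/K.
ΔS_univ = −Q_H/T_H + Q_C/T_C = 0.353 kJ/K (> 0, since η = 0.323 < η_Carnot = 0.619).

ΔS_univ ≈ 0.353 kJ/K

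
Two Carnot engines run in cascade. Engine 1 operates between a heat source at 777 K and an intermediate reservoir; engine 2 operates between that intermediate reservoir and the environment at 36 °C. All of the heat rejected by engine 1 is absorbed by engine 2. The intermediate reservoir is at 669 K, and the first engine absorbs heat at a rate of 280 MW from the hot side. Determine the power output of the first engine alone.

Ẇ₁ ≈ 38.92 MW

T_C = 36 °C → 36 + 273.15 = 309.15 K.
First-stage efficiency η₁ = 1 − T_m/T_H = 1 − 669.00/777.00 = 0.1390.
W₁ = η₁·Q_H = 0.1390 × 280 = 38.92 MW.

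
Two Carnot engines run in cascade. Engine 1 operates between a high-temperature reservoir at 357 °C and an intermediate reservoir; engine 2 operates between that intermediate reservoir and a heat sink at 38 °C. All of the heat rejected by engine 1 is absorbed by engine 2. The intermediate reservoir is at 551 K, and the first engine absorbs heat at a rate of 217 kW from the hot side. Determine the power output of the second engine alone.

T_H = 357 °C → 357 + 273.15 = 630.15 K.
T_C = 38 °C → 38 + 273.15 = 311.15 K.
Heat entering the second stage: Q_m = Q_H·(T_m/T_H) = 217 × 551.00/630.15 = 189.7 kW.
Second-stage efficiency η₂ = 1 − T_C/T_m = 1 − 311.15/551.00 = 0.4353, so W₂ = η₂·Q_m = 82.60 kW.

Ẇ₂ ≈ 82.60 kW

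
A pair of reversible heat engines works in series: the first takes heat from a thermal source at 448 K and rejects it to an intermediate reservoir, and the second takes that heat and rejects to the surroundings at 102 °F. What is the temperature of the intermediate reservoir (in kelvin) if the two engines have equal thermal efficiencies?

T_C = 102 °F → (102 − 32) × 5/9 = 38.89 °C = 312.04 K.
Equal efficiencies require 1 − T_m/T_H = 1 − T_C/T_m, i.e. T_m/T_H = T_C/T_m, so T_m = √(T_H·T_C) = √(448.00 × 312.04) = 373.9 K.

T_m ≈ 373.9 K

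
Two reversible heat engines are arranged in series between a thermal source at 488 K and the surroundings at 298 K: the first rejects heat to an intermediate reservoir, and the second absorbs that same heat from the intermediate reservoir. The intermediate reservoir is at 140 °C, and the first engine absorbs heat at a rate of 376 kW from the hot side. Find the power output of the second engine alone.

Ẇ₂ ≈ 88.72 kW

T_m = 140 °C → 140 + 273.15 = 413.15 K.
Heat entering the second stage: Q_m = Q_H·(T_m/T_H) = 376 × 413.15/488.00 = 318.3 kW.
Second-stage efficiency η₂ = 1 − T_C/T_m = 1 − 298.00/413.15 = 0.2787, so W₂ = η₂·Q_m = 88.72 kW.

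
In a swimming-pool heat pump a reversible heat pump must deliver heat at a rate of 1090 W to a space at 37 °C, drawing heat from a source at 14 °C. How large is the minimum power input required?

Ẇ_in ≈ 80.83 W

T_H = 37 °C → 37 + 273.15 = 310.15 K.
T_C = 14 °C → 14 + 273.15 = 287.15 K.
Reversible heating COP: COP_HP = T_H/(T_H − T_C) = 310.15/23.00 = 13.4848.
W = Q_H/COP_HP = 1090/13.4848 = 80.83 W.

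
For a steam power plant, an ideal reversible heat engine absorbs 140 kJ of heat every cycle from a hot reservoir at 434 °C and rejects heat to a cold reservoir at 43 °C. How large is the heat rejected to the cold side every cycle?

T_H = 434 °C → 434 + 273.15 = 707.15 K.
T_C = 43 °C → 43 + 273.15 = 316.15 K.
For a reversible engine, η = 1 − T_C/T_H = 1 − 316.15/707.15 = 0.5529.
For a reversible cycle Q_C/Q_H = T_C/T_H, so Q_C = 140 × 316.15/707.15 = 62.59 kJ.

Q_C ≈ 62.59 kJ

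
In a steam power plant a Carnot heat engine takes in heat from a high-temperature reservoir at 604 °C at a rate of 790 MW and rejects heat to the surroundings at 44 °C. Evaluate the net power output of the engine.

Ẇ ≈ 504 MW

T_H = 604 °C → 604 + 273.15 = 877.15 K.
T_C = 44 °C → 44 + 273.15 = 317.15 K.
The Carnot efficiency is η = 1 − T_C/T_H = 1 − 317.15/877.15 = 0.6384.
W = η·Q_H = 0.6384 × 790 = 504 MW.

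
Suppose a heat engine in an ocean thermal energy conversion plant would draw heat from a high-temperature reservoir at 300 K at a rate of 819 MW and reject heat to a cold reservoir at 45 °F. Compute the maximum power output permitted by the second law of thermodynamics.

Ẇ_max ≈ 53.6 MW

T_C = 45 °F → (45 − 32) × 5/9 = 7.22 °C = 280.37 K.
By the Carnot theorem, η_max = 1 − T_C/T_H = 1 − 280.37/300.00 = 0.0654.
W_max = η_max · Q_H = 0.0654 × 819 = 53.6 MW.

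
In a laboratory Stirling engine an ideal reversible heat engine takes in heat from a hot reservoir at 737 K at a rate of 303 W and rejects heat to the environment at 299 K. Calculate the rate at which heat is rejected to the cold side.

Q̇_C ≈ 122.9 W

The Carnot efficiency is η = 1 − T_C/T_H = 1 − 299.00/737.00 = 0.5943.
For a reversible cycle Q_C/Q_H = T_C/T_H, so Q_C = 303 × 299.00/737.00 = 122.9 W.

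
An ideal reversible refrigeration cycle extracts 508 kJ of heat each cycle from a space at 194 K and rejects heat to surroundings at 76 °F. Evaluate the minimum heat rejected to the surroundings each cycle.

T_H = 76 °F → (76 − 32) × 5/9 = 24.44 °C = 297.59 K.
For a reversible cycle Q_H/Q_C = T_H/T_C, so Q_H = Q_C·T_H/T_C = 508 × 297.59/194.00 = 779 kJ.

Q_H ≈ 779 kJ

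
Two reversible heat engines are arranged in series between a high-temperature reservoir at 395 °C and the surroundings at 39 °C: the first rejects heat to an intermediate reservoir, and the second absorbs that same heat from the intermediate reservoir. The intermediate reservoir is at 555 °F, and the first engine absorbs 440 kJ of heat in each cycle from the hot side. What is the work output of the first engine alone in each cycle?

T_H = 395 °C → 395 + 273.15 = 668.15 K.
T_C = 39 °C → 39 + 273.15 = 312.15 K.
T_m = 555 °F → (555 − 32) × 5/9 = 290.56 °C = 563.71 K.
First-stage efficiency η₁ = 1 − T_m/T_H = 1 − 563.71/668.15 = 0.1563.
W₁ = η₁·Q_H = 0.1563 × 440 = 68.78 kJ.

W₁ ≈ 68.78 kJ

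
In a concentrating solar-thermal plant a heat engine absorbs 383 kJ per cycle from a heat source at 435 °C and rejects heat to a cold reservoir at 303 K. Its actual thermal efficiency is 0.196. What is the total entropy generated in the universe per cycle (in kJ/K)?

ΔS_univ ≈ 0.4754 kJ/K

T_H = 435 °C → 435 + 273.15 = 708.15 K.
W = η·Q_H = 0.196 × 383 = 75.07 kJ, so Q_C = Q_H − W = 307.9 kJ.
The hot reservoir loses entropy Q_H/T_H = 383/708.15 = 0.5408 kJ/K; the cold reservoir gains Q_C/T_C = 307.9/303.00 = 1.016 kJ/K.
ΔS_univ = −Q_H/T_H + Q_C/T_C = 0.4754 kJ/K (> 0, since η = 0.196 < η_Carnot = 0.572).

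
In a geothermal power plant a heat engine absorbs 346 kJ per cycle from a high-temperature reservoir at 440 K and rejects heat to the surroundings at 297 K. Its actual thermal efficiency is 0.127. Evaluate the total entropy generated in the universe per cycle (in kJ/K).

ΔS_univ ≈ 0.231 kJ/K

W = η·Q_H = 0.127 × 346 = 43.94 kJ, so Q_C = Q_H − W = 302.1 kJ.
Entropy balance on the reservoirs: −Q_H/T_H = -0.7864 kJ/K, +Q_C/T_C = 1.017 kJ/K.
ΔS_univ = −Q_H/T_H + Q_C/T_C = 0.231 kJ/K (> 0, since η = 0.127 < η_Carnot = 0.325).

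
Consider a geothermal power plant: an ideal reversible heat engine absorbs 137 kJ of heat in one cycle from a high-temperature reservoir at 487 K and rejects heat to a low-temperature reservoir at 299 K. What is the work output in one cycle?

W ≈ 52.9 kJ

The Carnot efficiency is η = 1 − T_C/T_H = 1 − 299.00/487.00 = 0.3860.
W = η·Q_H = 0.3860 × 137 = 52.9 kJ.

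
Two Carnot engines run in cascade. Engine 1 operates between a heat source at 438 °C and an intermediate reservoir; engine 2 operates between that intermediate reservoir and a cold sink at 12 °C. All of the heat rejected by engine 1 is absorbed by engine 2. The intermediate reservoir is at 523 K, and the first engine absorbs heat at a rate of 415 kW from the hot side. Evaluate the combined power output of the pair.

Ẇ_total ≈ 249 kW

T_H = 438 °C → 438 + 273.15 = 711.15 K.
T_C = 12 °C → 12 + 273.15 = 285.15 K.
Two reversible stages in series are equivalent to a single Carnot engine between T_H and T_C, so η_total = 1 − T_C/T_H = 1 − 285.15/711.15 = 0.5990.
W_total = η_total · Q_H = 0.5990 × 415 = 249 kW.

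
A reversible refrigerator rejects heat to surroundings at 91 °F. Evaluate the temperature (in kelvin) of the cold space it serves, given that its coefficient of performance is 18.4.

T_C ≈ 290.2 K

T_H = 91 °F → (91 − 32) × 5/9 = 32.78 °C = 305.93 K.
COP_R = T_C/(T_H − T_C) ⇒ T_C = T_H·COP_R/(1 + COP_R) = 305.93 × 18.4/(1 + 18.4) = 290.2 K.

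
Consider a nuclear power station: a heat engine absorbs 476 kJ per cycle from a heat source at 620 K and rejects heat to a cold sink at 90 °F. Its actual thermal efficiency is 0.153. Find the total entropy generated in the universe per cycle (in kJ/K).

T_C = 90 °F → (90 − 32) × 5/9 = 32.22 °C = 305.37 K.
W = η·Q_H = 0.153 × 476 = 72.83 kJ, so Q_C = Q_H − W = 403.2 kJ.
Reservoir entropy changes: ΔS_H = −Q_H/T_H = −476/620.00 = -0.7677 kJ/K and ΔS_C = +Q_C/T_C = 403.2/305.37 = 1.320 kJ/K.
ΔS_univ = −Q_H/T_H + Q_C/T_C = 0.553 kJ/K (> 0, since η = 0.153 < η_Carnot = 0.507).

ΔS_univ ≈ 0.553 kJ/K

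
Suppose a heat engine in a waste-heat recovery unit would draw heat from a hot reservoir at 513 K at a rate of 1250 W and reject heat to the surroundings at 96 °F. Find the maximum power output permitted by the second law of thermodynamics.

Ẇ_max ≈ 498 W

T_C = 96 °F → (96 − 32) × 5/9 = 35.56 °C = 308.71 K.
By the Carnot theorem, η_max = 1 − T_C/T_H = 1 − 308.71/513.00 = 0.3982.
W_max = η_max · Q_H = 0.3982 × 1250 = 498 W.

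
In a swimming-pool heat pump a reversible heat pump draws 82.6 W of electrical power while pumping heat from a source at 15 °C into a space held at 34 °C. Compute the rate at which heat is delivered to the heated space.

T_H = 34 °C → 34 + 273.15 = 307.15 K.
T_C = 15 °C → 15 + 273.15 = 288.15 K.
The Carnot heat-pump COP is COP_HP = T_H/(T_H − T_C) = 307.15/19.00 = 16.1658.
Q_H = COP_HP · W = 16.1658 × 82.6 = 1340 W.

Q̇_H ≈ 1340 W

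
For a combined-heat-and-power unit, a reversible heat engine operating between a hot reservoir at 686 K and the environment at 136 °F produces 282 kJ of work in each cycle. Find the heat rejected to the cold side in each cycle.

T_C = 136 °F → (136 − 32) × 5/9 = 57.78 °C = 330.93 K.
For a reversible engine, η = 1 − T_C/T_H = 1 − 330.93/686.00 = 0.5176.
Since Q_C/Q_H = T_C/T_H and Q_H = W/η, Q_C = W·T_C/(T_H − T_C) = 282 × 330.93/355.07 = 263 kJ.

Q_C ≈ 263 kJ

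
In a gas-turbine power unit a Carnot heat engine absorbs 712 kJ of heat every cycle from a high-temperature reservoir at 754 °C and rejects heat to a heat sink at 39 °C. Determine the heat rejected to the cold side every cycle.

Q_C ≈ 216 kJ

T_H = 754 °C → 754 + 273.15 = 1027.15 K.
T_C = 39 °C → 39 + 273.15 = 312.15 K.
The Carnot efficiency is η = 1 − T_C/T_H = 1 − 312.15/1027.15 = 0.6961.
For a reversible cycle Q_C/Q_H = T_C/T_H, so Q_C = 712 × 312.15/1027.15 = 216 kJ.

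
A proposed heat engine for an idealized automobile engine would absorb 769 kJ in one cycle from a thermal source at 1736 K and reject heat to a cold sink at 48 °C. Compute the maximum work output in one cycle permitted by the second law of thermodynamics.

W_max ≈ 627 kJ

T_C = 48 °C → 48 + 273.15 = 321.15 K.
The second-law ceiling is the Carnot efficiency, η_max = 1 − T_C/T_H = 1 − 321.15/1736.00 = 0.8150.
W_max = η_max · Q_H = 0.8150 × 769 = 627 kJ.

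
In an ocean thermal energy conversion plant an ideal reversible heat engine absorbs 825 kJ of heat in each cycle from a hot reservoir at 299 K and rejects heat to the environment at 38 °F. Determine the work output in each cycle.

W ≈ 62.13 kJ

T_C = 38 °F → (38 − 32) × 5/9 = 3.33 °C = 276.48 K.
Since the cycle is reversible, η = 1 − T_C/T_H = 1 − 276.48/299.00 = 0.0753.
W = η·Q_H = 0.0753 × 825 = 62.13 kJ.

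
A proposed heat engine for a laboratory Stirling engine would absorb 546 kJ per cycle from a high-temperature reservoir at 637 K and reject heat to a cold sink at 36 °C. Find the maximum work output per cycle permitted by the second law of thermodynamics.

T_C = 36 °C → 36 + 273.15 = 309.15 K.
The upper bound on efficiency is η_max = 1 − T_C/T_H = 1 − 309.15/637.00 = 0.5147.
W_max = η_max · Q_H = 0.5147 × 546 = 281.0 kJ.

W_max ≈ 281.0 kJ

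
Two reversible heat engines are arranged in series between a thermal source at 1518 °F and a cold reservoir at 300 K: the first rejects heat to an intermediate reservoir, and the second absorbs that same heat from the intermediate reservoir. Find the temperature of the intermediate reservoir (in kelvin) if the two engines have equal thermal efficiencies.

T_m ≈ 574 K

T_H = 1518 °F → (1518 − 32) × 5/9 = 825.56 °C = 1098.71 K.
Equal efficiencies require 1 − T_m/T_H = 1 − T_C/T_m, i.e. T_m/T_H = T_C/T_m, so T_m = √(T_H·T_C) = √(1098.71 × 300.00) = 574 K.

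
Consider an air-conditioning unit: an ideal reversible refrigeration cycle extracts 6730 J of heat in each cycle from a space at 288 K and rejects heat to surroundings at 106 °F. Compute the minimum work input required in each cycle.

T_H = 106 °F → (106 − 32) × 5/9 = 41.11 °C = 314.26 K.
For a reversible refrigerator, COP_R = T_C/(T_H − T_C) = 288.00/26.26 = 10.9668.
W = Q_C/COP_R = 6730/10.9668 = 614 J.

W_in ≈ 614 J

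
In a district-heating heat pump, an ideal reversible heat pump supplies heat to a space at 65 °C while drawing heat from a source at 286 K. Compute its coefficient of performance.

COP_HP ≈ 6.48

T_H = 65 °C → 65 + 273.15 = 338.15 K.
For a reversible heat pump, COP_HP = T_H/(T_H − T_C) = 338.15/(338.15 − 286.00) = 6.48.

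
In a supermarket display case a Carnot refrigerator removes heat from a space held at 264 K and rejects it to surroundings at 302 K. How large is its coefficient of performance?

COP_R = T_C/(T_H − T_C) = 264.00/(302.00 − 264.00) = 6.947.

COP_R ≈ 6.947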